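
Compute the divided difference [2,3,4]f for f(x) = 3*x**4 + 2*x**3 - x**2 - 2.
182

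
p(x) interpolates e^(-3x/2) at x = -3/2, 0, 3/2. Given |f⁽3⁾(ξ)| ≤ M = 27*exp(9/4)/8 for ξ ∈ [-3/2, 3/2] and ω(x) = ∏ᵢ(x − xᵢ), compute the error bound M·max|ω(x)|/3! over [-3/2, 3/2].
27*sqrt(3)*exp(9/4)/64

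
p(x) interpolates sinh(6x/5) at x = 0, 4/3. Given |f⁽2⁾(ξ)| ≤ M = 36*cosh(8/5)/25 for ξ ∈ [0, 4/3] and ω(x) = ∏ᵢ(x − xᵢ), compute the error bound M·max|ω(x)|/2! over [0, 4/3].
8*cosh(8/5)/25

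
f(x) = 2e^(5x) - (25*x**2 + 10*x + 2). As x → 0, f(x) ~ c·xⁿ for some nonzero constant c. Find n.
3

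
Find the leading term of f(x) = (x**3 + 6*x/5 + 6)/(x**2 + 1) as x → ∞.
x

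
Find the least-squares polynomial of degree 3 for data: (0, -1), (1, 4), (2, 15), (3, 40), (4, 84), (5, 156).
-127/126 + (3145/756)x + (-43/126)x² + (125/108)x³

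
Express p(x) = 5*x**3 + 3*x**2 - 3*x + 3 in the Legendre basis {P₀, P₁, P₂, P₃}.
(4)P₀ + (2)P₂ + (2)P₃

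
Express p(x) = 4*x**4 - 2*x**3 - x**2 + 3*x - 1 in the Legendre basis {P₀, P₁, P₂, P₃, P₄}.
(-8/15)P₀ + (9/5)P₁ + (34/21)P₂ + (-4/5)P₃ + (32/35)P₄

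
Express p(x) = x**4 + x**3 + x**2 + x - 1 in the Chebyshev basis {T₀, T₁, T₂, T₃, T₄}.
(-1/8)T₀ + (7/4)T₁ + T₂ + (1/4)T₃ + (1/8)T₄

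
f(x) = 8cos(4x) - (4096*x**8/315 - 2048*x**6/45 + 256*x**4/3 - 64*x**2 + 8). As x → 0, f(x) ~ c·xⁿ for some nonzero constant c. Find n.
10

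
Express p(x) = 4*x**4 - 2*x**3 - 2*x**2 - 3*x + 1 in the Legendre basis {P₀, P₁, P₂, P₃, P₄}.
(17/15)P₀ + (-21/5)P₁ + (20/21)P₂ + (-4/5)P₃ + (32/35)P₄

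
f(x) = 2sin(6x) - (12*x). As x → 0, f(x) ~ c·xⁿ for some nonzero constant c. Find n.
3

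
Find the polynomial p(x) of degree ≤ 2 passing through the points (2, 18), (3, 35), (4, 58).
3*x**2 + 2*x + 2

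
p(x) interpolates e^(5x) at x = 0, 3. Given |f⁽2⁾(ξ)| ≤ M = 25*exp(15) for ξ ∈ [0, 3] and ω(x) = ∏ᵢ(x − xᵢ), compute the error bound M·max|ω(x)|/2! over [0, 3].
225*exp(15)/8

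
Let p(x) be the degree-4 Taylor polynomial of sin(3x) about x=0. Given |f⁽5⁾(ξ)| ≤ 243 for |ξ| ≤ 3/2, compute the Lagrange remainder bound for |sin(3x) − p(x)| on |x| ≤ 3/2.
19683/1280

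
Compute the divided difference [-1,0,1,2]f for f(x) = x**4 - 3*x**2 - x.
2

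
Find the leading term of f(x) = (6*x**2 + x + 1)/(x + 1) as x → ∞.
6*x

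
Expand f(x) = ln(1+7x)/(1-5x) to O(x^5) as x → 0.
7*x + 21*x**2/2 + 1001*x**3/6 + 2807*x**4/12 + O(x**5)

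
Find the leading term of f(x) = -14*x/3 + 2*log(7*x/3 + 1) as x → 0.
-49*x**2/9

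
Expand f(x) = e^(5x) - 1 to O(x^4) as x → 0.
5*x + 25*x**2/2 + 125*x**3/6 + O(x**4)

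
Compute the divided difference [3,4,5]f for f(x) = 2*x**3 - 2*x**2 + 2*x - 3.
22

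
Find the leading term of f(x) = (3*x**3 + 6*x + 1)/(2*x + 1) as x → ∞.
3*x**2/2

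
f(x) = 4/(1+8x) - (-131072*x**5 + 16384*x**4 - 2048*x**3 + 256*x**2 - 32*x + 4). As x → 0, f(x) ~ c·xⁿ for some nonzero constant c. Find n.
6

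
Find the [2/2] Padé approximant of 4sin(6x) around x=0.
24*x/(6*x**2 + 1)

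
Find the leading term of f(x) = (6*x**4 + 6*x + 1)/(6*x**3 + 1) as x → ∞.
x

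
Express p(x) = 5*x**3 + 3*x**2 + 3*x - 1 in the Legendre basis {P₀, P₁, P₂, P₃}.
(6)P₁ + (2)P₂ + (2)P₃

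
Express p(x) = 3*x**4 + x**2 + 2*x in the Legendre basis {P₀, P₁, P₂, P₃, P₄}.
(14/15)P₀ + (2)P₁ + (50/21)P₂ + (24/35)P₄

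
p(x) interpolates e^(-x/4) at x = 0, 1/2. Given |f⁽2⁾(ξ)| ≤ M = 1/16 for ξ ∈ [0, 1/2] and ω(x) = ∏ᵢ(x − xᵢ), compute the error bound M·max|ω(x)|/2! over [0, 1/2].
1/512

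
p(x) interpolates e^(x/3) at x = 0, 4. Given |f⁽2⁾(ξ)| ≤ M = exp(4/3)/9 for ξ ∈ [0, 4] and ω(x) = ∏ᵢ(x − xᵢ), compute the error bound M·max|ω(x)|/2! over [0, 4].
2*exp(4/3)/9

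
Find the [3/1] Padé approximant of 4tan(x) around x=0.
4*x*(x**2 + 3)/3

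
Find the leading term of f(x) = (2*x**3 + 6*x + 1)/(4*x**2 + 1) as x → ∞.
x/2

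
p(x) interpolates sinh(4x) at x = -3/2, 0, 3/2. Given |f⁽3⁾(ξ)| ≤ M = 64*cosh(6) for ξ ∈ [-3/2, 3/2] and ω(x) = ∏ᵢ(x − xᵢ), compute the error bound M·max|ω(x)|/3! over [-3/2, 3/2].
8*sqrt(3)*cosh(6)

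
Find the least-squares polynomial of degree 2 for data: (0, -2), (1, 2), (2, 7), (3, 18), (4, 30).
-13/7 + (12/7)x + (11/7)x²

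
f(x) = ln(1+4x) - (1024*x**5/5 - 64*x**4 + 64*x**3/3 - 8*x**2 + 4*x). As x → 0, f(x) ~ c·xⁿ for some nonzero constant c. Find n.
6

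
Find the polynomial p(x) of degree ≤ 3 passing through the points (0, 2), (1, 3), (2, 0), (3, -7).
-2*x**2 + 3*x + 2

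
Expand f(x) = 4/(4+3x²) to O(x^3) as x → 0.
1 - 3*x**2/4 + O(x**3)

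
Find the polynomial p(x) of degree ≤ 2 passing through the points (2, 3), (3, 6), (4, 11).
x**2 - 2*x + 3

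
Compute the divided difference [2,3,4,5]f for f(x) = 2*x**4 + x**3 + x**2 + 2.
29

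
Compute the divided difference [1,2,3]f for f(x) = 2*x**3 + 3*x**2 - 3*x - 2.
15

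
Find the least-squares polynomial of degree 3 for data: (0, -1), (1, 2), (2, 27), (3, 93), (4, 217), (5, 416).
-58/63 + (-1091/378)x + (331/126)x² + (79/27)x³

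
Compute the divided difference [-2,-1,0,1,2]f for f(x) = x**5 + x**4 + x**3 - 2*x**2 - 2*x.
1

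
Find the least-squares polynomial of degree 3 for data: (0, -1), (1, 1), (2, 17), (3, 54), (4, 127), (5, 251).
-83/63 + (418/189)x + (-127/126)x² + (115/54)x³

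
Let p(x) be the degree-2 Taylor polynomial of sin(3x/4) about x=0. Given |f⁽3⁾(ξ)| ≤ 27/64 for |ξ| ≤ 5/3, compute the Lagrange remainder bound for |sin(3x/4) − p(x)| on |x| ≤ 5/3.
125/384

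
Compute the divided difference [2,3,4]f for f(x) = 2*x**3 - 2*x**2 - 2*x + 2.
16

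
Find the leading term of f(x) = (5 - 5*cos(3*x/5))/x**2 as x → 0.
9/10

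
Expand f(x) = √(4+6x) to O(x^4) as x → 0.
2 + 3*x/2 - 9*x**2/16 + 27*x**3/64 + O(x**4)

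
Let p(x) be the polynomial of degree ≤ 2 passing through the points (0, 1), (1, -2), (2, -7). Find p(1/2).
-1/4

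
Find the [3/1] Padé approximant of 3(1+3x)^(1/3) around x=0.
(-x**3 + 3*x**2 + 9*x + 3)/(2*x + 1)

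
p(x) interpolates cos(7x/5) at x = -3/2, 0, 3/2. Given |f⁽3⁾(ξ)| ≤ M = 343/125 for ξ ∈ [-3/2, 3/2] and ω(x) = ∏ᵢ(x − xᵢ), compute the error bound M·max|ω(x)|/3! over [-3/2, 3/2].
343*sqrt(3)/1000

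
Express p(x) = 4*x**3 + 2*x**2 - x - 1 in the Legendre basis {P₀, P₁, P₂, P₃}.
(-1/3)P₀ + (7/5)P₁ + (4/3)P₂ + (8/5)P₃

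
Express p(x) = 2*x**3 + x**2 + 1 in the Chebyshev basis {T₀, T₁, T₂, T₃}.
(3/2)T₀ + (3/2)T₁ + (1/2)T₂ + (1/2)T₃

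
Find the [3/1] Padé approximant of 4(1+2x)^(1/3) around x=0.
(-32*x**3/81 + 16*x**2/9 + 8*x + 4)/(4*x/3 + 1)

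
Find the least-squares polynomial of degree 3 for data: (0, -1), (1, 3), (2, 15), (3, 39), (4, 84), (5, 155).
-15/14 + (257/84)x + (3/14)x² + (13/12)x³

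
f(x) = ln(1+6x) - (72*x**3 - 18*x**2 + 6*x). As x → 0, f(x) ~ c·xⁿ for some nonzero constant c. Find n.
4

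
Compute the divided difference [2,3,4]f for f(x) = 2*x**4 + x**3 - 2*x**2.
117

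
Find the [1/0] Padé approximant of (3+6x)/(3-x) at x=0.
7*x/3 + 1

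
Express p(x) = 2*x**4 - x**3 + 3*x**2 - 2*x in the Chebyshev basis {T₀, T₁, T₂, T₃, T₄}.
(9/4)T₀ + (-11/4)T₁ + (5/2)T₂ + (-1/4)T₃ + (1/4)T₄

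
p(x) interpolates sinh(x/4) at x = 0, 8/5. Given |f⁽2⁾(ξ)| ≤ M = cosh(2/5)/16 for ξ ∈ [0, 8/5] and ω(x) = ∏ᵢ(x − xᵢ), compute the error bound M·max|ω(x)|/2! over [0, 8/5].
cosh(2/5)/50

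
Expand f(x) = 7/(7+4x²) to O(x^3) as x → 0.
1 - 4*x**2/7 + O(x**3)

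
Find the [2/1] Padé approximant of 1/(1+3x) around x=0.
1/(3*x + 1)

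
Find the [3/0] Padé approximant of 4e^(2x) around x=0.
16*x**3/3 + 8*x**2 + 8*x + 4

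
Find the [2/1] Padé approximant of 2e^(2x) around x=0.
(4*x**2/3 + 8*x/3 + 2)/(1 - 2*x/3)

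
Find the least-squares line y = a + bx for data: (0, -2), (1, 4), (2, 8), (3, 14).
a = -9/5, b = 26/5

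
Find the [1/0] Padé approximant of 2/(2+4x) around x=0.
1 - 2*x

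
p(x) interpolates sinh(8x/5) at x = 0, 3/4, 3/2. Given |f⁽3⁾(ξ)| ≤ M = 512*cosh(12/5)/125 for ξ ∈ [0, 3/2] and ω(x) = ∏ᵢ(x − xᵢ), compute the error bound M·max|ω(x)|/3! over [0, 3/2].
8*sqrt(3)*cosh(12/5)/125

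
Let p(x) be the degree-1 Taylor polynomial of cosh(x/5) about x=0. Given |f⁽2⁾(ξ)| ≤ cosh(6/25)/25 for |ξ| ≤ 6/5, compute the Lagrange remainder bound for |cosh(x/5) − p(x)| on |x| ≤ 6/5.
18*cosh(6/25)/625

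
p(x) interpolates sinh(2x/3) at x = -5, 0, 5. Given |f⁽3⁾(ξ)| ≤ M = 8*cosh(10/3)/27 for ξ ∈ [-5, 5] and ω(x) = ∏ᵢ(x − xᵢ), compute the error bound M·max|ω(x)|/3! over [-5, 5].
1000*sqrt(3)*cosh(10/3)/729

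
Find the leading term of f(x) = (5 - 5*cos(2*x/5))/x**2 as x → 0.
2/5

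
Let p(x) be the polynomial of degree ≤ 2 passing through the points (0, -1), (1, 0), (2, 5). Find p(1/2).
-1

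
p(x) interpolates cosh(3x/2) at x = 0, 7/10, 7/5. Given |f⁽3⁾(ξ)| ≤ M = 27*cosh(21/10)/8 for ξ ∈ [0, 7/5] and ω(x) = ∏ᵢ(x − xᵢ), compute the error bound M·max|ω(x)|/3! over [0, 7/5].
343*sqrt(3)*cosh(21/10)/8000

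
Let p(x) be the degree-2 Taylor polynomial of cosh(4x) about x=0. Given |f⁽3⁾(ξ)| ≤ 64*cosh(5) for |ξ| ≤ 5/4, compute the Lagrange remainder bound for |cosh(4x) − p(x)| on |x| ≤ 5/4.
125*cosh(5)/6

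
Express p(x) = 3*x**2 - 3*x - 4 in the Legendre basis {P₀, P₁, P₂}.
(-3)P₀ + (-3)P₁ + (2)P₂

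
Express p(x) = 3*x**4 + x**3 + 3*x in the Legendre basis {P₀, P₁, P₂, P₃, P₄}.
(3/5)P₀ + (18/5)P₁ + (12/7)P₂ + (2/5)P₃ + (24/35)P₄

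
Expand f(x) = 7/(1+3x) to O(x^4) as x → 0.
7 - 21*x + 63*x**2 - 189*x**3 + O(x**4)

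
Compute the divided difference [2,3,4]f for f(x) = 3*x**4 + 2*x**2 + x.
167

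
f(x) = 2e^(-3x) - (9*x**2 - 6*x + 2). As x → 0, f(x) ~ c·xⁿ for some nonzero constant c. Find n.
3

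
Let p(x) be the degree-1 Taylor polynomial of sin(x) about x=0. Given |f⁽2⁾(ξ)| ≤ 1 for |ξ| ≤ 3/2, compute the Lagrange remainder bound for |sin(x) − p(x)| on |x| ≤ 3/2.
9/8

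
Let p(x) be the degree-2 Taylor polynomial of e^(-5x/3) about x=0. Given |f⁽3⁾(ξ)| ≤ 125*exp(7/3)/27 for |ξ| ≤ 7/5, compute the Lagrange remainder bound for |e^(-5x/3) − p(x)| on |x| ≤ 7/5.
343*exp(7/3)/162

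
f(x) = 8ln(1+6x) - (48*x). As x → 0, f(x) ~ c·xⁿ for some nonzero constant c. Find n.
2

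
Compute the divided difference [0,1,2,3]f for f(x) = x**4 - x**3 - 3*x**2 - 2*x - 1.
5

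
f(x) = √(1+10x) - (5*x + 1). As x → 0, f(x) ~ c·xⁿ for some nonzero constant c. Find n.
2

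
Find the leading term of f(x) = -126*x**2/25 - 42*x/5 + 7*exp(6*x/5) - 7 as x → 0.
252*x**3/125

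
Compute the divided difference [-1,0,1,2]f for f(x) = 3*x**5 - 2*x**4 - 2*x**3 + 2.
9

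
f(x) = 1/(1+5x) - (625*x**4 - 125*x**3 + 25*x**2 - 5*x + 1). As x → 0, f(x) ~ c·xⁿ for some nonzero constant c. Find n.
5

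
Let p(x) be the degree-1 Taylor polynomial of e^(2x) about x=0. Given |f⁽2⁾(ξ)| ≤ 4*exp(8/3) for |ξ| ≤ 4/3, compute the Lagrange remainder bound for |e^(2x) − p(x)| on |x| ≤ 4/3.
32*exp(8/3)/9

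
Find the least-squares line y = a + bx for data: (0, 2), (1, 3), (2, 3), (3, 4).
a = 21/10, b = 3/5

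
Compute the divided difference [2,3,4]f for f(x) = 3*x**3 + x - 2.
27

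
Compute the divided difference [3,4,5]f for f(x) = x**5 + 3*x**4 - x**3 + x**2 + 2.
940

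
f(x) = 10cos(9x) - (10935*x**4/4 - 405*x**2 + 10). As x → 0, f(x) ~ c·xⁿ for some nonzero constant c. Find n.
6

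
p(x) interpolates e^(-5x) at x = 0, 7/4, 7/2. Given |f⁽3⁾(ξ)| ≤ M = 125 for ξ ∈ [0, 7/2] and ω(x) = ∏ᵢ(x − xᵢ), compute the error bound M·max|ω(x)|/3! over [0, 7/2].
42875*sqrt(3)/1728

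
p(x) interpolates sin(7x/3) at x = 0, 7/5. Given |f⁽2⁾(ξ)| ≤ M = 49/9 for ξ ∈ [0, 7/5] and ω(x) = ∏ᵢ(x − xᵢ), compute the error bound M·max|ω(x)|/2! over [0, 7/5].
2401/1800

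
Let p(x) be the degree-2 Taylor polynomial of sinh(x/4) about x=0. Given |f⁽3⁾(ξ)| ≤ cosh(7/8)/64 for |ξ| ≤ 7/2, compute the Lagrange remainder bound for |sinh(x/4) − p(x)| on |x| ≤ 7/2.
343*cosh(7/8)/3072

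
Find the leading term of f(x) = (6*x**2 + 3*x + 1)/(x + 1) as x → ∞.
6*x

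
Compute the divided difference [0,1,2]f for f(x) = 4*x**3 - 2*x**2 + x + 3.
10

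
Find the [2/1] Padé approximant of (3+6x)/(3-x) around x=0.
(2*x + 1)/(1 - x/3)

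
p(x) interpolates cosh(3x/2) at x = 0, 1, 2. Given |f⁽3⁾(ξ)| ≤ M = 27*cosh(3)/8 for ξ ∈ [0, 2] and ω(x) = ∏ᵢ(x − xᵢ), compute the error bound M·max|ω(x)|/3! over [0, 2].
sqrt(3)*cosh(3)/8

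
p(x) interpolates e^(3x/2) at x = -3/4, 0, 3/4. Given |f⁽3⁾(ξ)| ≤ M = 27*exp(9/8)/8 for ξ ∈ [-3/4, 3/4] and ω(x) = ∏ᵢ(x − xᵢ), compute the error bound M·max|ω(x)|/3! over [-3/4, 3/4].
27*sqrt(3)*exp(9/8)/512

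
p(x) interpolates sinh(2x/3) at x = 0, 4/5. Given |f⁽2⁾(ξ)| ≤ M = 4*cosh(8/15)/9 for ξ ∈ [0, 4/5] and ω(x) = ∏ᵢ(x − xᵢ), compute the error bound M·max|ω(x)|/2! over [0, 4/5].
8*cosh(8/15)/225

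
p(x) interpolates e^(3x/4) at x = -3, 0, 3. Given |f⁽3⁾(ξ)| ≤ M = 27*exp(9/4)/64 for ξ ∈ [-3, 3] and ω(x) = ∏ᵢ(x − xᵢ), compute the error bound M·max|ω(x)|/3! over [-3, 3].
27*sqrt(3)*exp(9/4)/64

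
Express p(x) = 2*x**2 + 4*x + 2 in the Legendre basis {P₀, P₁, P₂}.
(8/3)P₀ + (4)P₁ + (4/3)P₂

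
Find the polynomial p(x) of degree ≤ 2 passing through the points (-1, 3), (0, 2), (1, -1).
-x**2 - 2*x + 2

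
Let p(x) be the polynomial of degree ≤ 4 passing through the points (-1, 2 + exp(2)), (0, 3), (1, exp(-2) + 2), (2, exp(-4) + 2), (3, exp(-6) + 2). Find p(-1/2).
(-70*exp(4) - 5 + 28*exp(2) + (35*exp(2) + 396)*exp(6))*exp(-6)/128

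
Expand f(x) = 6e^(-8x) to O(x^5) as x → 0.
6 - 48*x + 192*x**2 - 512*x**3 + 1024*x**4 + O(x**5)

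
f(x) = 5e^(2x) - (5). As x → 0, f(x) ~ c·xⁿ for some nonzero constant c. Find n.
1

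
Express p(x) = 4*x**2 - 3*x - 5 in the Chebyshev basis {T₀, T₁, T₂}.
(-3)T₀ + (-3)T₁ + (2)T₂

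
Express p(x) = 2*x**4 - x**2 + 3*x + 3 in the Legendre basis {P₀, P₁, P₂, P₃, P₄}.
(46/15)P₀ + (3)P₁ + (10/21)P₂ + (16/35)P₄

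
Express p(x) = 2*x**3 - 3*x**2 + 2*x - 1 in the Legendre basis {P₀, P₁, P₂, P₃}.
(-2)P₀ + (16/5)P₁ + (-2)P₂ + (4/5)P₃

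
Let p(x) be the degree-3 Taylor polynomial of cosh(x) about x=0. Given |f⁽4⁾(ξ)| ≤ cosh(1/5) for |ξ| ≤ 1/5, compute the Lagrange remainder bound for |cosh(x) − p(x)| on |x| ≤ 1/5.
cosh(1/5)/15000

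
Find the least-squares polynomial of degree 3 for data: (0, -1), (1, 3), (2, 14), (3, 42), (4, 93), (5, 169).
-5/7 + (1/14)x + (25/14)x² + x³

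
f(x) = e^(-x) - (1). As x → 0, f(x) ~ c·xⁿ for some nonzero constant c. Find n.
1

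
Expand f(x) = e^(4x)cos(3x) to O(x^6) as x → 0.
1 + 4*x + 7*x**2/2 - 22*x**3/3 - 527*x**4/24 - 779*x**5/30 + O(x**6)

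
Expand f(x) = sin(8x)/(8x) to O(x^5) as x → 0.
1 - 32*x**2/3 + 512*x**4/15 + O(x**5)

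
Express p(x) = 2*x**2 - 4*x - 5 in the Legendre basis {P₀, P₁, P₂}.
(-13/3)P₀ + (-4)P₁ + (4/3)P₂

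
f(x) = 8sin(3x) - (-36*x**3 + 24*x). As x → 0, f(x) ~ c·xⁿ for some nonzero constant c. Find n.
5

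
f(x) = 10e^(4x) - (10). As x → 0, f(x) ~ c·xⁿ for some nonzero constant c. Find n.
1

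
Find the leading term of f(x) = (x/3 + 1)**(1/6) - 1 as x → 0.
x/18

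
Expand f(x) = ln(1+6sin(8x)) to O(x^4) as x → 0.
48*x - 1152*x**2 + 36352*x**3 + O(x**4)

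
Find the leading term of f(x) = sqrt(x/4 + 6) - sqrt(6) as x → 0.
sqrt(6)*x/48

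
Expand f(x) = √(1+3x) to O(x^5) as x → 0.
1 + 3*x/2 - 9*x**2/8 + 27*x**3/16 - 405*x**4/128 + O(x**5)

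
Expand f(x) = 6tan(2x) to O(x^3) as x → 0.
12*x + O(x**3)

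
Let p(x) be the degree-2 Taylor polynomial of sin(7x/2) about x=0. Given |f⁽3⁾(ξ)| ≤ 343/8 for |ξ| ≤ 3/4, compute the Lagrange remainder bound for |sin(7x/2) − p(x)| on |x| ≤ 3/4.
3087/1024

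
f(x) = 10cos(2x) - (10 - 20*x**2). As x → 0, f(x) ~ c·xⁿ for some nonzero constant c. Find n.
4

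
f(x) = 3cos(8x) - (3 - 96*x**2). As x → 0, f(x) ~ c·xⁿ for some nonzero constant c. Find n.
4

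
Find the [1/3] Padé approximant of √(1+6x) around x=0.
(21*x/4 + 1)/(27*x**3/8 - 9*x**2/4 + 9*x/4 + 1)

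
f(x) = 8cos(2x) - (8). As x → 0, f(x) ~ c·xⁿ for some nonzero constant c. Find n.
2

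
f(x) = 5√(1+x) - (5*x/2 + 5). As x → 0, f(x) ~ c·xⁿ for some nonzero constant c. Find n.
2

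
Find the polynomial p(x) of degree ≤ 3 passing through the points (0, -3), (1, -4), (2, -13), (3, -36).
-x**3 - x**2 + x - 3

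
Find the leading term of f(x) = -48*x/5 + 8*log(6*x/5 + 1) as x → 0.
-144*x**2/25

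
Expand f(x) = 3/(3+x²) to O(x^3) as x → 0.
1 - x**2/3 + O(x**3)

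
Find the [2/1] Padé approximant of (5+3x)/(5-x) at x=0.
(3*x/5 + 1)/(1 - x/5)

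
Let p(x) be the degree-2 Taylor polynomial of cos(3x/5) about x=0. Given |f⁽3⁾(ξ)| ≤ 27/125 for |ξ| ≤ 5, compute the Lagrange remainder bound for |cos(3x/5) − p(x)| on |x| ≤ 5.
9/2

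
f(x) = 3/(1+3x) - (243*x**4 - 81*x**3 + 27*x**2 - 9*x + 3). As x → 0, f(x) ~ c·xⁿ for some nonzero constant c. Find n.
5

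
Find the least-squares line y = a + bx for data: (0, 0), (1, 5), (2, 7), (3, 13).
a = 1/10, b = 41/10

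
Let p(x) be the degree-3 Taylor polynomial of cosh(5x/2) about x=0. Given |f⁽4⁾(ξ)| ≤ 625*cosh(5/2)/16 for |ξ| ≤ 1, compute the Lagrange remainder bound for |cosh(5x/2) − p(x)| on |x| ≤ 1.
625*cosh(5/2)/384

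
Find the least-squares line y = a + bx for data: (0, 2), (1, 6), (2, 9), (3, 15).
a = 17/10, b = 21/5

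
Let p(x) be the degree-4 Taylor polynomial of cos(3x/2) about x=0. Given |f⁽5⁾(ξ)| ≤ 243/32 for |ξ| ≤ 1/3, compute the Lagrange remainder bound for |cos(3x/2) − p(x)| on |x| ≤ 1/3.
1/3840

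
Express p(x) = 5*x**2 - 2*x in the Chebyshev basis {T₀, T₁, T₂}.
(5/2)T₀ + (-2)T₁ + (5/2)T₂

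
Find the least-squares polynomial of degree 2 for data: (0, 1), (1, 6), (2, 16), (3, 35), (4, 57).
33/35 + (127/70)x + (43/14)x²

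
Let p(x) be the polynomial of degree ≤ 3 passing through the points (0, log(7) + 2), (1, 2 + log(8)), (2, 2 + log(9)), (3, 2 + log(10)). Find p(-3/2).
log(5064403678929*2**(3/8)*3**(7/8)*5**(13/16)*7**(9/16)/34359738368000) + 2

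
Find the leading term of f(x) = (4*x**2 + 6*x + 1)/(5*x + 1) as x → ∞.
4*x/5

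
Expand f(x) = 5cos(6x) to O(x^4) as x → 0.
5 - 90*x**2 + O(x**4)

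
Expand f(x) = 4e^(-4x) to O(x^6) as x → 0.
4 - 16*x + 32*x**2 - 128*x**3/3 + 128*x**4/3 - 512*x**5/15 + O(x**6)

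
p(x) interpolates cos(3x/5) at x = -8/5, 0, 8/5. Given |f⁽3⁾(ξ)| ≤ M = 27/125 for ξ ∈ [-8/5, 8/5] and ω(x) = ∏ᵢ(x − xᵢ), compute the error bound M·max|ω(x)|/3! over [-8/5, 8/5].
512*sqrt(3)/15625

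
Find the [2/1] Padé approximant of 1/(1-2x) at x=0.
1/(1 - 2*x)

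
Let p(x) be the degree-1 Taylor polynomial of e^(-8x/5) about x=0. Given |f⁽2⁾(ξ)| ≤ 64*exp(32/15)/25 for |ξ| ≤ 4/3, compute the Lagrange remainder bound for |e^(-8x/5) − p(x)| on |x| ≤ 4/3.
512*exp(32/15)/225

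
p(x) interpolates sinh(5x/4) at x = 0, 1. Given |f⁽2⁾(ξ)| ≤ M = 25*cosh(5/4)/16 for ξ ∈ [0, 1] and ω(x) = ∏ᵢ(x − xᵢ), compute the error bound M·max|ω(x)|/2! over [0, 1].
25*cosh(5/4)/128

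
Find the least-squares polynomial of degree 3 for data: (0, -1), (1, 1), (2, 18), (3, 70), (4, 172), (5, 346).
-43/42 + (109/252)x + (-125/84)x² + (55/18)x³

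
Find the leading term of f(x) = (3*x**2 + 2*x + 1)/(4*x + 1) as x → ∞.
3*x/4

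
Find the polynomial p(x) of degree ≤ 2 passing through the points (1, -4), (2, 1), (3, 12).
3*x**2 - 4*x - 3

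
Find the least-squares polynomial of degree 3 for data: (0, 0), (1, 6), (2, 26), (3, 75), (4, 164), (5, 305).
8/63 + (715/378)x + (377/252)x² + (223/108)x³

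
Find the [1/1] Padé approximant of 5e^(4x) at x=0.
(10*x + 5)/(1 - 2*x)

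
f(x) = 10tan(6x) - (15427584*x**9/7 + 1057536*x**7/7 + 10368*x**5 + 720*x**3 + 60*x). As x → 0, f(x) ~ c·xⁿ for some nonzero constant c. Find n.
11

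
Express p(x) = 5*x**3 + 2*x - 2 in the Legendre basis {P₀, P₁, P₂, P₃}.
(-2)P₀ + (5)P₁ + (2)P₃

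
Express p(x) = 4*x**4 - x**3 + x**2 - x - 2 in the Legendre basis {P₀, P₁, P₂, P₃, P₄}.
(-13/15)P₀ + (-8/5)P₁ + (62/21)P₂ + (-2/5)P₃ + (32/35)P₄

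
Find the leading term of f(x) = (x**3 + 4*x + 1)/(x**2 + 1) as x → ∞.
x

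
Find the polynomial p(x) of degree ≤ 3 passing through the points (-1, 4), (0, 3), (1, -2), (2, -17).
-x**3 - 2*x**2 - 2*x + 3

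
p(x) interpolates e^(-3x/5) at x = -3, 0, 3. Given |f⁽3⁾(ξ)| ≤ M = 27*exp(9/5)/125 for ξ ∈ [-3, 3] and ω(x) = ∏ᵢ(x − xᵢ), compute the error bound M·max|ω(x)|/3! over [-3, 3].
27*sqrt(3)*exp(9/5)/125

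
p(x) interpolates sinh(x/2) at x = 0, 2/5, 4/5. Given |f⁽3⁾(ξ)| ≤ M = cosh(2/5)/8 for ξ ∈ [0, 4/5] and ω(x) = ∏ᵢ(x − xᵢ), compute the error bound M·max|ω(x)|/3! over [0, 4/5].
sqrt(3)*cosh(2/5)/3375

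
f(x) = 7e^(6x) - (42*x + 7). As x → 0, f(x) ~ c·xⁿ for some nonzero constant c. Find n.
2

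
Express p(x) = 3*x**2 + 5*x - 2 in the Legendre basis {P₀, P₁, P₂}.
-P₀ + (5)P₁ + (2)P₂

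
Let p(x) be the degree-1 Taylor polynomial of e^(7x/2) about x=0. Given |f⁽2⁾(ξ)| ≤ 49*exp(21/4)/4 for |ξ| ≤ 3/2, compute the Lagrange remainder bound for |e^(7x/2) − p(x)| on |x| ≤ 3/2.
441*exp(21/4)/32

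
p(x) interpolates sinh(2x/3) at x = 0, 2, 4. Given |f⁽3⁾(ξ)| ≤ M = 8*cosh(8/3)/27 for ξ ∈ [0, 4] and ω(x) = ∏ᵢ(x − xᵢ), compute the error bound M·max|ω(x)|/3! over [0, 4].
64*sqrt(3)*cosh(8/3)/729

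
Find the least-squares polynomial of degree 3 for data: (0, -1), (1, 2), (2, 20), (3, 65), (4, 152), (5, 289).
-113/126 + (-745/756)x + (407/252)x² + (55/27)x³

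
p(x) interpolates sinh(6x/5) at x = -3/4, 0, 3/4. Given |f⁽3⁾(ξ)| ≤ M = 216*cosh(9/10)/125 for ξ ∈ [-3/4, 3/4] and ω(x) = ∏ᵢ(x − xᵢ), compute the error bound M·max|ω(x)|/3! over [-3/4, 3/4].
27*sqrt(3)*cosh(9/10)/1000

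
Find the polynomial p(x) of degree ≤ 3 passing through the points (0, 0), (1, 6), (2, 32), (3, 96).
3*x**3 + x**2 + 2*x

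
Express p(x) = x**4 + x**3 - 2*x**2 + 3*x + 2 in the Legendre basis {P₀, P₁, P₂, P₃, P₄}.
(23/15)P₀ + (18/5)P₁ + (-16/21)P₂ + (2/5)P₃ + (8/35)P₄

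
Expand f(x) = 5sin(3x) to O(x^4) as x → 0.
15*x - 45*x**3/2 + O(x**4)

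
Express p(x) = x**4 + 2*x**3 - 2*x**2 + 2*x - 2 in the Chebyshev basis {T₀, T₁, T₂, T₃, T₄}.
(-21/8)T₀ + (7/2)T₁ + (-1/2)T₂ + (1/2)T₃ + (1/8)T₄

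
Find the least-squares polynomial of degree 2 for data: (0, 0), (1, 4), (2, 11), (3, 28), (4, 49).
2/7 + (-13/35)x + (22/7)x²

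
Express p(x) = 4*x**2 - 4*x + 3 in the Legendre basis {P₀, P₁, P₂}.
(13/3)P₀ + (-4)P₁ + (8/3)P₂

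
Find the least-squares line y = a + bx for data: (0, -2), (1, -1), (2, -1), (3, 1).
a = -21/10, b = 9/10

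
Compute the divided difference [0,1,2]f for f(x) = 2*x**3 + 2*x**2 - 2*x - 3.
8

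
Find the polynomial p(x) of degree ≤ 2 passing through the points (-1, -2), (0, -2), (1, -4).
-x**2 - x - 2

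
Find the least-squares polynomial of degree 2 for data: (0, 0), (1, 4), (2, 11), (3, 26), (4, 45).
8/35 + (12/35)x + (19/7)x²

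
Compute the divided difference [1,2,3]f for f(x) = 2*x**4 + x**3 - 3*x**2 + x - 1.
53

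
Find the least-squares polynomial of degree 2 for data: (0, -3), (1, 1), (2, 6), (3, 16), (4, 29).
-19/7 + (93/70)x + (23/14)x²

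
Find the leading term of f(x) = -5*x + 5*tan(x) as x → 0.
5*x**3/3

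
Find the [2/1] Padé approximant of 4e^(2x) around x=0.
(8*x**2/3 + 16*x/3 + 4)/(1 - 2*x/3)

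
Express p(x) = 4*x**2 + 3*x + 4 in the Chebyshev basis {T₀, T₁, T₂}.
(6)T₀ + (3)T₁ + (2)T₂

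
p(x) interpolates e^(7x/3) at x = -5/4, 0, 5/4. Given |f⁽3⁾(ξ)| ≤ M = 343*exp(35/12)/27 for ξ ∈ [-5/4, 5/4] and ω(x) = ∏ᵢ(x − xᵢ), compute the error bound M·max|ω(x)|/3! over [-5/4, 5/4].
42875*sqrt(3)*exp(35/12)/46656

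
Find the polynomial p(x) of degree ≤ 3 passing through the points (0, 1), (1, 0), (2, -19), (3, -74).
-3*x**3 + 2*x + 1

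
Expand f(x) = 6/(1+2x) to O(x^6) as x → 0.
6 - 12*x + 24*x**2 - 48*x**3 + 96*x**4 - 192*x**5 + O(x**6)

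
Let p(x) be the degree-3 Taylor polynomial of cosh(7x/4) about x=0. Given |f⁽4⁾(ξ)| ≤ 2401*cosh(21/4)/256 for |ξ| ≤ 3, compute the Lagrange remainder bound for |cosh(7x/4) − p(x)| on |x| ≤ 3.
64827*cosh(21/4)/2048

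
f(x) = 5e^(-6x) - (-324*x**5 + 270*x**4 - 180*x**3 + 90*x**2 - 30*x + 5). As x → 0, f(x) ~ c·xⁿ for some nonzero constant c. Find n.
6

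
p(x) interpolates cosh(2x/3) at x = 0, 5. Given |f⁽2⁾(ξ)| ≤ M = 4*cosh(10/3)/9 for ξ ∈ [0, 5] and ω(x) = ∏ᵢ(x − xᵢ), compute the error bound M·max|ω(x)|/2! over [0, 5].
25*cosh(10/3)/18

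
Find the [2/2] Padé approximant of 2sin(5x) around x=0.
10*x/(25*x**2/6 + 1)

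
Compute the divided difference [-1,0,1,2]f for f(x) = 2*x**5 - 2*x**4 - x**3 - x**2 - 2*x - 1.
5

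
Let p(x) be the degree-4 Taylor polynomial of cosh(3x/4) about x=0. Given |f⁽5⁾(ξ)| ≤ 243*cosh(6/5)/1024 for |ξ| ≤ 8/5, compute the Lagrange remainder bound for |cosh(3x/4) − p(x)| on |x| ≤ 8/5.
324*cosh(6/5)/15625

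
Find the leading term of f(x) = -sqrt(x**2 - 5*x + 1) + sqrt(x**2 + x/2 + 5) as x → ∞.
11/4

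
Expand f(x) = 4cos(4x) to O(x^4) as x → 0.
4 - 32*x**2 + O(x**4)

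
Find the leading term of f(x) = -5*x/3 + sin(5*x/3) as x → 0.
-125*x**3/162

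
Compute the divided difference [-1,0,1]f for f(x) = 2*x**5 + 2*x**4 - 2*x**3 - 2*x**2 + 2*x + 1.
0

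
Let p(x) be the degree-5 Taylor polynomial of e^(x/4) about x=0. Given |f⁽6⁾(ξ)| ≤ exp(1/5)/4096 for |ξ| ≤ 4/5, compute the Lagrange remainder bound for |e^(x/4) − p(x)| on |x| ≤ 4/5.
exp(1/5)/11250000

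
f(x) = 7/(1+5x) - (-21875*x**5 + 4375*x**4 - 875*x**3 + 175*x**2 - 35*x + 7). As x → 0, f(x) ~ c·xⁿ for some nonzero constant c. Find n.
6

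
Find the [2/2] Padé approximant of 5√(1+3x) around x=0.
(225*x**2/16 + 75*x/4 + 5)/(9*x**2/16 + 9*x/4 + 1)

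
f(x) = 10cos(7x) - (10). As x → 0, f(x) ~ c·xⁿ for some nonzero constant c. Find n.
2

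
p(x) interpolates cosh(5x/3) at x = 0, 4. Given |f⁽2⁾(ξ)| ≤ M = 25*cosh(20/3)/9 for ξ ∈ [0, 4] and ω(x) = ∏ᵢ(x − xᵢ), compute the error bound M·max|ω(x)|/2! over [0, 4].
50*cosh(20/3)/9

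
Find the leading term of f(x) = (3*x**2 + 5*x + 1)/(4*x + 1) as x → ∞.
3*x/4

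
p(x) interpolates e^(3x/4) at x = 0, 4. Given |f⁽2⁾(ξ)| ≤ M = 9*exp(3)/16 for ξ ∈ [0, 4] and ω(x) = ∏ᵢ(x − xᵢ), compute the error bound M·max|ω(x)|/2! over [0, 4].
9*exp(3)/8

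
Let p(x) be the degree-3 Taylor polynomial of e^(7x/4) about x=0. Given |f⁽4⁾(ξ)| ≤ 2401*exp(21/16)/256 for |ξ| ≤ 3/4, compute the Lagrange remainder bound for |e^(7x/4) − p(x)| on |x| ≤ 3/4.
64827*exp(21/16)/524288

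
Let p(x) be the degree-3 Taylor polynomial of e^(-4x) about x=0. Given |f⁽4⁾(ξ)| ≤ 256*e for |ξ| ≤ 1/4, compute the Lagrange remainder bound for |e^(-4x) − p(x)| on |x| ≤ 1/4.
e/24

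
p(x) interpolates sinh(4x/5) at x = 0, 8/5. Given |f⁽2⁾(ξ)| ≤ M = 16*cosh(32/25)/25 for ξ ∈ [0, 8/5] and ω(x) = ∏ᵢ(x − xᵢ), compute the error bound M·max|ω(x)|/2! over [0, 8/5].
128*cosh(32/25)/625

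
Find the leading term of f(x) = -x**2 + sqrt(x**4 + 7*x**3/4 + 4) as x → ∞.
7*x/8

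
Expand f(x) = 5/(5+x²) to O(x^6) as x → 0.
1 - x**2/5 + x**4/25 + O(x**6)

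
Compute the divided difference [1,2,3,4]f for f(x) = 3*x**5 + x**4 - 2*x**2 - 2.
205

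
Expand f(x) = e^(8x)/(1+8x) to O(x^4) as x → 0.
1 + 32*x**2 - 512*x**3/3 + O(x**4)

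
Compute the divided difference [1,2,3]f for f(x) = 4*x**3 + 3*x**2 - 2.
27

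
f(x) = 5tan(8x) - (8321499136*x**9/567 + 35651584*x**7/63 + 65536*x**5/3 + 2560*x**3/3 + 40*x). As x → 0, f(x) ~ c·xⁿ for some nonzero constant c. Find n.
11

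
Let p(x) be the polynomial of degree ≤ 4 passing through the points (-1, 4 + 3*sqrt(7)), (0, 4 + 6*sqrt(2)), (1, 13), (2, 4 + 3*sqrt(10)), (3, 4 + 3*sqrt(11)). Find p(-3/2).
-315*sqrt(2)/16 - 135*sqrt(10)/32 + 105*sqrt(11)/128 + 945*sqrt(7)/128 + 1957/64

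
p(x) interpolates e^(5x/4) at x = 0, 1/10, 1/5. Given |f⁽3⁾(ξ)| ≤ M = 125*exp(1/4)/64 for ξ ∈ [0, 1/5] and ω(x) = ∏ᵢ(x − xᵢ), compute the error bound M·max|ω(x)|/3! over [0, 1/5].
sqrt(3)*exp(1/4)/13824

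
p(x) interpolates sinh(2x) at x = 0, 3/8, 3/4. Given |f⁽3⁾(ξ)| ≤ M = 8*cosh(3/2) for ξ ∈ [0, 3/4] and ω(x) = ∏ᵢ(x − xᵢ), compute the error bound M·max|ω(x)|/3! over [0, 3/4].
sqrt(3)*cosh(3/2)/64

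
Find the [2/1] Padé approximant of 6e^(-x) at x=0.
(x**2 - 4*x + 6)/(x/3 + 1)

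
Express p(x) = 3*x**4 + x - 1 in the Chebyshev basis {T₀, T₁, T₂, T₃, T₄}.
(1/8)T₀ + T₁ + (3/2)T₂ + (3/8)T₄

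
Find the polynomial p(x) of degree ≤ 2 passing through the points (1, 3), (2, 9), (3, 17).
x**2 + 3*x - 1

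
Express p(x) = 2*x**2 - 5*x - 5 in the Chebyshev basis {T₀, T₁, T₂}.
(-4)T₀ + (-5)T₁ + T₂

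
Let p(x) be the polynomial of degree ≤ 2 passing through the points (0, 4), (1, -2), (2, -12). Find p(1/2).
3/2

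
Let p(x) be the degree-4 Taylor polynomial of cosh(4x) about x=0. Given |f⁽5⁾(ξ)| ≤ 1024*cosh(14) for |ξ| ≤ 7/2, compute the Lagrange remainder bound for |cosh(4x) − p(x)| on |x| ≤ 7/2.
67228*cosh(14)/15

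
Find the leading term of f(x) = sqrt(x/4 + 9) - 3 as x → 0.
x/24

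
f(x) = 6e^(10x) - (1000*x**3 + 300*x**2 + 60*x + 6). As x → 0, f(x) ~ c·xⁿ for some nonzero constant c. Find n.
4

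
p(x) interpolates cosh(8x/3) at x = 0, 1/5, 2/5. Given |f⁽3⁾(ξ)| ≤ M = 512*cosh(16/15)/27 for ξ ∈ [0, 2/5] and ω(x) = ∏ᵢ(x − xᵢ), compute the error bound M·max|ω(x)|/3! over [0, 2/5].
512*sqrt(3)*cosh(16/15)/91125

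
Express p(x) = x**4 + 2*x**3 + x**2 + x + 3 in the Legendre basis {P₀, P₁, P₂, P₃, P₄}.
(53/15)P₀ + (11/5)P₁ + (26/21)P₂ + (4/5)P₃ + (8/35)P₄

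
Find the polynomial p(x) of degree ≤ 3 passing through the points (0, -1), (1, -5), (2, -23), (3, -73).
-3*x**3 + 2*x**2 - 3*x - 1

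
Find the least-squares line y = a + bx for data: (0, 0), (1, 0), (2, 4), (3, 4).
a = -2/5, b = 8/5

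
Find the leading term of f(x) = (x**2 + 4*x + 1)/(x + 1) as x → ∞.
x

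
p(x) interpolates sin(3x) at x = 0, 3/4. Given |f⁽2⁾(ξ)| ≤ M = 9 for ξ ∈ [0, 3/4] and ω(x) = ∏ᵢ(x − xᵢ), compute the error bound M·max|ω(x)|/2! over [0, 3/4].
81/128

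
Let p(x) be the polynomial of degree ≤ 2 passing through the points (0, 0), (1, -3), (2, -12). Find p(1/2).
-3/4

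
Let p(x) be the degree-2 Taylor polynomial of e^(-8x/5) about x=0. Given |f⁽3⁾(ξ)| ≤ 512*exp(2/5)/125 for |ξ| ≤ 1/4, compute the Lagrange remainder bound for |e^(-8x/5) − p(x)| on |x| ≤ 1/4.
4*exp(2/5)/375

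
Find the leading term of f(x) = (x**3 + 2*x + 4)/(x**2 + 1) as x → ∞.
x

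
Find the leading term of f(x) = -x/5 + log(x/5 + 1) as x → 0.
-x**2/50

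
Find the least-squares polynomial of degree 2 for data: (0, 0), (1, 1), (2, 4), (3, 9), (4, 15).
-3/35 + (13/35)x + (6/7)x²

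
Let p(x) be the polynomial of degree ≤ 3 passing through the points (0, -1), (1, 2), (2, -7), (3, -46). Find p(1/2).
7/8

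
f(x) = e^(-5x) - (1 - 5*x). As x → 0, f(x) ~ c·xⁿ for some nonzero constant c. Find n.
2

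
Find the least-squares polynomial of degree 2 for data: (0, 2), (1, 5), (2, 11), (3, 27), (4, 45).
74/35 + (-22/35)x + (20/7)x²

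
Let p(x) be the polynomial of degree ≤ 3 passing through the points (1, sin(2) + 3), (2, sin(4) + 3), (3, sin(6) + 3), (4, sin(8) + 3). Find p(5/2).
9*sin(4)/16 + 9*sin(6)/16 - sin(8)/16 - sin(2)/16 + 3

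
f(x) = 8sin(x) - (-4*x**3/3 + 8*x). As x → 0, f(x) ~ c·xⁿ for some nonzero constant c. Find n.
5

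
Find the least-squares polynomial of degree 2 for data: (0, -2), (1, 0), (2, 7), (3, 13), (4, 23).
-79/35 + (141/70)x + (15/14)x²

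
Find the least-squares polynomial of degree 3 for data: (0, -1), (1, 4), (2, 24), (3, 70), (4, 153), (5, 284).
-1 + (7/6)x + (2)x² + (11/6)x³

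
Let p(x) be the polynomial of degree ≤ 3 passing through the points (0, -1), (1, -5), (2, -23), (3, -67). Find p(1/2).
-2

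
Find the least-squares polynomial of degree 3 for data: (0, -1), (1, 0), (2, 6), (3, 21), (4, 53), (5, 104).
-61/63 + (109/378)x + (-13/63)x² + (47/54)x³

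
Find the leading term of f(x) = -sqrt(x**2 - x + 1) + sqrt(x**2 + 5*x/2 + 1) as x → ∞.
7/4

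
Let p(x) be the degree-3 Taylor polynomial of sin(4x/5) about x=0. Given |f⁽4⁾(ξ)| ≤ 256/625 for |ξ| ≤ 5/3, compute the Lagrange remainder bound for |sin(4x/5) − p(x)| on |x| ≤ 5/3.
32/243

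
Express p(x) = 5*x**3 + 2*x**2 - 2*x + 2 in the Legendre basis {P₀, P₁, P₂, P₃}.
(8/3)P₀ + P₁ + (4/3)P₂ + (2)P₃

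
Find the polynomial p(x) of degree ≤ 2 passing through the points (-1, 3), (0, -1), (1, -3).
x**2 - 3*x - 1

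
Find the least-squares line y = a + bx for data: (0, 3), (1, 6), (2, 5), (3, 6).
a = 19/5, b = 4/5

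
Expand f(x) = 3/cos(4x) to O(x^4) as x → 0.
3 + 24*x**2 + O(x**4)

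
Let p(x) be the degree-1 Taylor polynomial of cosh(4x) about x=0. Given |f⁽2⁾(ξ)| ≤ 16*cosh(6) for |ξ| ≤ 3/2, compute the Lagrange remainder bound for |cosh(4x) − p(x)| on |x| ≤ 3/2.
18*cosh(6)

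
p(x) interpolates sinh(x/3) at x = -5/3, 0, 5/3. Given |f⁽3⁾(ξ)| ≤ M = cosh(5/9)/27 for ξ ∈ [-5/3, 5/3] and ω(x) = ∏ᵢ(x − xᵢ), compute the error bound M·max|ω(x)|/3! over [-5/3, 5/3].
125*sqrt(3)*cosh(5/9)/19683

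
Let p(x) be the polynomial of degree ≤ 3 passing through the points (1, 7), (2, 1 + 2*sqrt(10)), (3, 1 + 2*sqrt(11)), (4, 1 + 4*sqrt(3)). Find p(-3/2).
-495*sqrt(10)/8 - 105*sqrt(3)/4 + 701/8 + 385*sqrt(11)/8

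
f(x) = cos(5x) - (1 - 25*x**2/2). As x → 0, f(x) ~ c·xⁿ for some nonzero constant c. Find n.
4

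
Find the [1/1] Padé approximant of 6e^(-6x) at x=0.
(6 - 18*x)/(3*x + 1)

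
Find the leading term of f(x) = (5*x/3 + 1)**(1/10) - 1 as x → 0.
x/6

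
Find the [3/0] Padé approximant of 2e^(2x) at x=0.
8*x**3/3 + 4*x**2 + 4*x + 2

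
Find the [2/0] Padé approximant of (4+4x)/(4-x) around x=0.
5*x**2/16 + 5*x/4 + 1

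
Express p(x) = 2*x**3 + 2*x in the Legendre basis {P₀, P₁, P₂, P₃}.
(16/5)P₁ + (4/5)P₃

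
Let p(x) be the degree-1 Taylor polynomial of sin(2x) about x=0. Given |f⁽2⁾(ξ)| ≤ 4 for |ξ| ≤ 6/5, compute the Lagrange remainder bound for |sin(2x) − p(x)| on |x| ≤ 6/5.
72/25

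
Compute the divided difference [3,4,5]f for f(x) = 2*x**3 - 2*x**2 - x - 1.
22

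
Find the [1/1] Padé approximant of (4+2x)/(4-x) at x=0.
(x/2 + 1)/(1 - x/4)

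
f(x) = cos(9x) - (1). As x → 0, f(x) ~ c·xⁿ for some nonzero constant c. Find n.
2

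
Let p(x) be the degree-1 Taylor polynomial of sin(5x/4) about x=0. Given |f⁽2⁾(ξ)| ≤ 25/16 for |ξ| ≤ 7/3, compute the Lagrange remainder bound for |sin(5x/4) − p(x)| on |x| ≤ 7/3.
1225/288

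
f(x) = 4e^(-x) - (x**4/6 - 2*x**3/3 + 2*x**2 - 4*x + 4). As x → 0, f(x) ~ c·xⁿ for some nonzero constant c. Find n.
5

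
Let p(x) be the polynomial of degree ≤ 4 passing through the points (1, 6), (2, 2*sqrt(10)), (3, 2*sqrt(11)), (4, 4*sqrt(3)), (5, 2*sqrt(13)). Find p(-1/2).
-693*sqrt(10)/16 - 385*sqrt(3)/8 + 315*sqrt(13)/64 + 3465/64 + 1485*sqrt(11)/32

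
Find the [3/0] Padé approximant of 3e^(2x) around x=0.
4*x**3 + 6*x**2 + 6*x + 3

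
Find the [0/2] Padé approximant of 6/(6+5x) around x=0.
1/(5*x/6 + 1)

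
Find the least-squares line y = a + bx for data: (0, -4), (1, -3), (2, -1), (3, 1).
a = -43/10, b = 17/10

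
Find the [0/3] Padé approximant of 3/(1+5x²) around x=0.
3/(5*x**2 + 1)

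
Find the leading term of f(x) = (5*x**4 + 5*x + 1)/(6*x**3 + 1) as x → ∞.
5*x/6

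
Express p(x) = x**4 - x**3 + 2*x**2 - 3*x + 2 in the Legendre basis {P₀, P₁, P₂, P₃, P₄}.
(43/15)P₀ + (-18/5)P₁ + (40/21)P₂ + (-2/5)P₃ + (8/35)P₄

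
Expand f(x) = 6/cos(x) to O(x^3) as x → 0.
6 + 3*x**2 + O(x**3)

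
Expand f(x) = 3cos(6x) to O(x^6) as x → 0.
3 - 54*x**2 + 162*x**4 + O(x**6)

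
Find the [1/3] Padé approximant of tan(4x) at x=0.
4*x/(1 - 16*x**2/3)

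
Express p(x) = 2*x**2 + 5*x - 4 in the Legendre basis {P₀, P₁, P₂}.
(-10/3)P₀ + (5)P₁ + (4/3)P₂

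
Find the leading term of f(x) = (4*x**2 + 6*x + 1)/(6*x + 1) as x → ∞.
2*x/3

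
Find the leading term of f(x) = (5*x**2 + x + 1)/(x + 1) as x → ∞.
5*x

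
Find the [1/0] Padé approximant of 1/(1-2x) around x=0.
2*x + 1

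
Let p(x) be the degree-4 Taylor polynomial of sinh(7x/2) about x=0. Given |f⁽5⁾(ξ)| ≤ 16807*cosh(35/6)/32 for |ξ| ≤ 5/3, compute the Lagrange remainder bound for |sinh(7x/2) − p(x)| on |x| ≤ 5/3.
10504375*cosh(35/6)/186624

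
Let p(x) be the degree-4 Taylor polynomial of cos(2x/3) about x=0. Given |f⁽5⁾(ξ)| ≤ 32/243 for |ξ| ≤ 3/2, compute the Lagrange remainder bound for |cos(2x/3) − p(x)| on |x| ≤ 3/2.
1/120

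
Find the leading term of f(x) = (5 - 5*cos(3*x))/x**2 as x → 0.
45/2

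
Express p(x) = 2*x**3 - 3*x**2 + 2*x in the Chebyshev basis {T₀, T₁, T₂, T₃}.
(-3/2)T₀ + (7/2)T₁ + (-3/2)T₂ + (1/2)T₃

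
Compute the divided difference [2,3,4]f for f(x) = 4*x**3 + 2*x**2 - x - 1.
38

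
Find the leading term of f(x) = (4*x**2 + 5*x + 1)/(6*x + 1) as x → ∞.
2*x/3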